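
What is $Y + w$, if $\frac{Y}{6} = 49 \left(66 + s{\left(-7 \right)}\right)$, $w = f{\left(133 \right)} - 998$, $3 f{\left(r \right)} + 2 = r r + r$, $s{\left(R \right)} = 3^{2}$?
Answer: $26992$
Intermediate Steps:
$s{\left(R \right)} = 9$
$f{\left(r \right)} = - \frac{2}{3} + \frac{r}{3} + \frac{r^{2}}{3}$ ($f{\left(r \right)} = - \frac{2}{3} + \frac{r r + r}{3} = - \frac{2}{3} + \frac{r^{2} + r}{3} = - \frac{2}{3} + \frac{r + r^{2}}{3} = - \frac{2}{3} + \left(\frac{r}{3} + \frac{r^{2}}{3}\right) = - \frac{2}{3} + \frac{r}{3} + \frac{r^{2}}{3}$)
$w = 4942$ ($w = \left(- \frac{2}{3} + \frac{1}{3} \cdot 133 + \frac{133^{2}}{3}\right) - 998 = \left(- \frac{2}{3} + \frac{133}{3} + \frac{1}{3} \cdot 17689\right) - 998 = \left(- \frac{2}{3} + \frac{133}{3} + \frac{17689}{3}\right) - 998 = 5940 - 998 = 4942$)
$Y = 22050$ ($Y = 6 \cdot 49 \left(66 + 9\right) = 6 \cdot 49 \cdot 75 = 6 \cdot 3675 = 22050$)
$Y + w = 22050 + 4942 = 26992$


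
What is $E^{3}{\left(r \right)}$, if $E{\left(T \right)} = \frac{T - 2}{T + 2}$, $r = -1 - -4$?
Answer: $\frac{1}{125} \approx 0.008$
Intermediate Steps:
$r = 3$ ($r = -1 + 4 = 3$)
$E{\left(T \right)} = \frac{-2 + T}{2 + T}$
$E^{3}{\left(r \right)} = \left(\frac{-2 + 3}{2 + 3}\right)^{3} = \left(\frac{1}{5} \cdot 1\right)^{3} = \left(\frac{1}{5}\right)^{3} = \frac{1}{125}$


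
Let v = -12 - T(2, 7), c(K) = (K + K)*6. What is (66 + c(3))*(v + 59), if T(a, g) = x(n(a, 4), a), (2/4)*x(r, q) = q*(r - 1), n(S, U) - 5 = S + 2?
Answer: 1530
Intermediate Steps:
n(S, U) = 7 + S (n(S, U) = 5 + (S + 2) = 5 + (2 + S) = 7 + S)
x(r, q) = 2*q*(-1 + r) (x(r, q) = 2*(q*(r - 1)) = 2*(q*(-1 + r)) = 2*q*(-1 + r))
T(a, g) = 2*a*(6 + a) (T(a, g) = 2*a*(-1 + (7 + a)) = 2*a*(6 + a))
c(K) = 12*K (c(K) = (2*K)*6 = 12*K)
v = -44 (v = -12 - 2*2*(6 + 2) = -12 - 2*2*8 = -12 - 1*32 = -12 - 32 = -44)
(66 + c(3))*(v + 59) = (66 + 12*3)*(-44 + 59) = (66 + 36)*15 = 102*15 = 1530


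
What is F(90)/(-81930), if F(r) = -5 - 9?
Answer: 7/40965 ≈ 0.00017088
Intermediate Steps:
F(r) = -14
F(90)/(-81930) = -14/(-81930) = -14*(-1/81930) = 7/40965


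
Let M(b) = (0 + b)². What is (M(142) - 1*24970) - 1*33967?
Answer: -38773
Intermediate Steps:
M(b) = b²
(M(142) - 1*24970) - 1*33967 = (142² - 1*24970) - 1*33967 = (20164 - 24970) - 33967 = -4806 - 33967 = -38773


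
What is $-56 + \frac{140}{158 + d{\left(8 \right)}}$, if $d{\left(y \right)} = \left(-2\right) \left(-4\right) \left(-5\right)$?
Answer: $- \frac{3234}{59} \approx -54.814$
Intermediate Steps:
$d{\left(y \right)} = -40$ ($d{\left(y \right)} = 8 \left(-5\right) = -40$)
$-56 + \frac{140}{158 + d{\left(8 \right)}} = -56 + \frac{140}{158 - 40} = -56 + \frac{140}{118} = -56 + 140 \cdot \frac{1}{118} = -56 + \frac{70}{59} = - \frac{3234}{59}$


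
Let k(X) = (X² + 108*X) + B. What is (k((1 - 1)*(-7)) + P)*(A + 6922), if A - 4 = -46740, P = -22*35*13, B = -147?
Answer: 404390798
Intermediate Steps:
k(X) = -147 + X² + 108*X (k(X) = (X² + 108*X) - 147 = -147 + X² + 108*X)
P = -10010 (P = -770*13 = -10010)
A = -46736 (A = 4 - 46740 = -46736)
(k((1 - 1)*(-7)) + P)*(A + 6922) = ((-147 + ((1 - 1)*(-7))² + 108*((1 - 1)*(-7))) - 10010)*(-46736 + 6922) = ((-147 + (0*(-7))² + 108*(0*(-7))) - 10010)*(-39814) = ((-147 + 0² + 108*0) - 10010)*(-39814) = ((-147 + 0 + 0) - 10010)*(-39814) = (-147 - 10010)*(-39814) = -10157*(-39814) = 404390798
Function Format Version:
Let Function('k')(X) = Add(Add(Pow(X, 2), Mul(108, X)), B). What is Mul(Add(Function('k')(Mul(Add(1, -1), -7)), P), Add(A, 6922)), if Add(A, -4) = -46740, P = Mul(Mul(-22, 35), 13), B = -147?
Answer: 404390798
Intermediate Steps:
Function('k')(X) = Add(-147, Pow(X, 2), Mul(108, X)) (Function('k')(X) = Add(Add(Pow(X, 2), Mul(108, X)), -147) = Add(-147, Pow(X, 2), Mul(108, X)))
P = -10010 (P = Mul(-770, 13) = -10010)
A = -46736 (A = Add(4, -46740) = -46736)
Mul(Add(Function('k')(Mul(Add(1, -1), -7)), P), Add(A, 6922)) = Mul(Add(Add(-147, Pow(Mul(Add(1, -1), -7), 2), Mul(108, Mul(Add(1, -1), -7))), -10010), Add(-46736, 6922)) = Mul(Add(Add(-147, Pow(Mul(0, -7), 2), Mul(108, Mul(0, -7))), -10010), -39814) = Mul(Add(Add(-147, Pow(0, 2), Mul(108, 0)), -10010), -39814) = Mul(Add(Add(-147, 0, 0), -10010), -39814) = Mul(Add(-147, -10010), -39814) = Mul(-10157, -39814) = 404390798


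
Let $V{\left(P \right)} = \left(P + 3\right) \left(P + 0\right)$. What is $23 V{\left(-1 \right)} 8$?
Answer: $-368$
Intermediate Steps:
$V{\left(P \right)} = P \left(3 + P\right)$ ($V{\left(P \right)} = \left(3 + P\right) P = P \left(3 + P\right)$)
$23 V{\left(-1 \right)} 8 = 23 - (3 - 1) 8 = 23 \left(-1\right) 2 \cdot 8 = 23 \left(\left(-2\right) 8\right) = 23 \left(-16\right) = -368$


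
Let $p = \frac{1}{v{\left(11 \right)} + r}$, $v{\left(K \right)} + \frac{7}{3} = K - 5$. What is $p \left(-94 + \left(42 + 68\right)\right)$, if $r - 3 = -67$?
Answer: $- \frac{48}{181} \approx -0.26519$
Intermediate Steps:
$r = -64$ ($r = 3 - 67 = -64$)
$v{\left(K \right)} = - \frac{22}{3} + K$ ($v{\left(K \right)} = - \frac{7}{3} + \left(K - 5\right) = - \frac{7}{3} + \left(-5 + K\right) = - \frac{22}{3} + K$)
$p = - \frac{3}{181}$ ($p = \frac{1}{\left(- \frac{22}{3} + 11\right) - 64} = \frac{1}{\frac{11}{3} - 64} = \frac{1}{- \frac{181}{3}} = - \frac{3}{181} \approx -0.016575$)
$p \left(-94 + \left(42 + 68\right)\right) = - \frac{3 \left(-94 + \left(42 + 68\right)\right)}{181} = - \frac{3 \left(-94 + 110\right)}{181} = \left(- \frac{3}{181}\right) 16 = - \frac{48}{181}$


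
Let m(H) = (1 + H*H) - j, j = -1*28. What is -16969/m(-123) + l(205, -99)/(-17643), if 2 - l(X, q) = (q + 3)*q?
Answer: -155352751/267432594 ≈ -0.58090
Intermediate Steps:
j = -28
m(H) = 29 + H**2 (m(H) = (1 + H*H) - 1*(-28) = (1 + H**2) + 28 = 29 + H**2)
l(X, q) = 2 - q*(3 + q) (l(X, q) = 2 - (q + 3)*q = 2 - (3 + q)*q = 2 - q*(3 + q))
-16969/m(-123) + l(205, -99)/(-17643) = -16969/(29 + (-123)**2) + (2 - 1*(-99)**2 - 3*(-99))/(-17643) = -16969/(29 + 15129) + (2 - 1*9801 + 297)*(-1/17643) = -16969/15158 + (2 - 9801 + 297)*(-1/17643) = -16969*1/15158 - 9502*(-1/17643) = -16969/15158 + 9502/17643 = -155352751/267432594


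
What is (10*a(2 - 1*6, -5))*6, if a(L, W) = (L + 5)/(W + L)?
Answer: -20/3 ≈ -6.6667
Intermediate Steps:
a(L, W) = (5 + L)/(L + W)
(10*a(2 - 1*6, -5))*6 = (10*((5 + (2 - 1*6))/((2 - 1*6) - 5)))*6 = (10*((5 + (2 - 6))/((2 - 6) - 5)))*6 = (10*((5 - 4)/(-4 - 5)))*6 = (10*(1/(-9)))*6 = (10*(-⅑*1))*6 = (10*(-⅑))*6 = -10/9*6 = -20/3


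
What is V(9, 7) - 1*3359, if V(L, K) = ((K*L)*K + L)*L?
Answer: 691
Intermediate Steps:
V(L, K) = L*(L + L*K**2) (V(L, K) = (L*K**2 + L)*L = (L + L*K**2)*L = L*(L + L*K**2))
V(9, 7) - 1*3359 = 9**2*(1 + 7**2) - 1*3359 = 81*(1 + 49) - 3359 = 81*50 - 3359 = 4050 - 3359 = 691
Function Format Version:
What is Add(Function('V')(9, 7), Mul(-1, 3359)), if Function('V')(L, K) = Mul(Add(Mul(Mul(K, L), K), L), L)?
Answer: 691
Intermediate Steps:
Function('V')(L, K) = Mul(L, Add(L, Mul(L, Pow(K, 2)))) (Function('V')(L, K) = Mul(Add(Mul(L, Pow(K, 2)), L), L) = Mul(Add(L, Mul(L, Pow(K, 2))), L) = Mul(L, Add(L, Mul(L, Pow(K, 2)))))
Add(Function('V')(9, 7), Mul(-1, 3359)) = Add(Mul(Pow(9, 2), Add(1, Pow(7, 2))), Mul(-1, 3359)) = Add(Mul(81, Add(1, 49)), -3359) = Add(Mul(81, 50), -3359) = Add(4050, -3359) = 691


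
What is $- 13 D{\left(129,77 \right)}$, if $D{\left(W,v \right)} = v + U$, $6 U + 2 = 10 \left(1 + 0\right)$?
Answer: $- \frac{3055}{3} \approx -1018.3$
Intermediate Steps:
$U = \frac{4}{3}$ ($U = - \frac{1}{3} + \frac{10 \left(1 + 0\right)}{6} = - \frac{1}{3} + \frac{10 \cdot 1}{6} = - \frac{1}{3} + \frac{1}{6} \cdot 10 = - \frac{1}{3} + \frac{5}{3} = \frac{4}{3} \approx 1.3333$)
$D{\left(W,v \right)} = \frac{4}{3} + v$ ($D{\left(W,v \right)} = v + \frac{4}{3} = \frac{4}{3} + v$)
$- 13 D{\left(129,77 \right)} = - 13 \left(\frac{4}{3} + 77\right) = \left(-13\right) \frac{235}{3} = - \frac{3055}{3}$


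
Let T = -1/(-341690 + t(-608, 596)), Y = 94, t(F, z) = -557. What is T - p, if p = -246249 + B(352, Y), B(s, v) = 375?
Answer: 84149638879/342247 ≈ 2.4587e+5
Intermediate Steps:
T = 1/342247 (T = -1/(-341690 - 557) = -1/(-342247) = -1*(-1/342247) = 1/342247 ≈ 2.9219e-6)
p = -245874 (p = -246249 + 375 = -245874)
T - p = 1/342247 - 1*(-245874) = 1/342247 + 245874 = 84149638879/342247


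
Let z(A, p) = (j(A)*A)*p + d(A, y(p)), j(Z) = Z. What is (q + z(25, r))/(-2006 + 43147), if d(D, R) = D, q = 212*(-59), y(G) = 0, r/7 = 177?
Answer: 761892/41141 ≈ 18.519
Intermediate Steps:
r = 1239 (r = 7*177 = 1239)
q = -12508
z(A, p) = A + p*A² (z(A, p) = (A*A)*p + A = A²*p + A = p*A² + A = A + p*A²)
(q + z(25, r))/(-2006 + 43147) = (-12508 + 25*(1 + 25*1239))/(-2006 + 43147) = (-12508 + 25*(1 + 30975))/41141 = (-12508 + 25*30976)*(1/41141) = (-12508 + 774400)*(1/41141) = 761892*(1/41141) = 761892/41141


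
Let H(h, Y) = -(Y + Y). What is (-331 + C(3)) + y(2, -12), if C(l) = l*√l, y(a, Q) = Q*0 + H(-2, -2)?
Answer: -327 + 3*√3 ≈ -321.80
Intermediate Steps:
H(h, Y) = -2*Y
y(a, Q) = 4 (y(a, Q) = Q*0 - 2*(-2) = 0 + 4 = 4)
C(l) = l^(3/2)
(-331 + C(3)) + y(2, -12) = (-331 + 3^(3/2)) + 4 = (-331 + 3*√3) + 4 = -327 + 3*√3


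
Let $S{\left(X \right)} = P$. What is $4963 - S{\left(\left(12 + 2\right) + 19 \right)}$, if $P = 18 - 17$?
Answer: $4962$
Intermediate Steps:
$P = 1$
$S{\left(X \right)} = 1$
$4963 - S{\left(\left(12 + 2\right) + 19 \right)} = 4963 - 1 = 4962$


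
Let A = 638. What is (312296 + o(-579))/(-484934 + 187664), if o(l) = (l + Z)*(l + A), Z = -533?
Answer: -123344/148635 ≈ -0.82984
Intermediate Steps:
o(l) = (-533 + l)*(638 + l) (o(l) = (l - 533)*(l + 638) = (-533 + l)*(638 + l))
(312296 + o(-579))/(-484934 + 187664) = (312296 + (-340054 + (-579)**2 + 105*(-579)))/(-484934 + 187664) = (312296 + (-340054 + 335241 - 60795))/(-297270) = (312296 - 65608)*(-1/297270) = 246688*(-1/297270) = -123344/148635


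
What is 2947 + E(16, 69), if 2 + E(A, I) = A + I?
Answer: 3030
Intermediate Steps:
E(A, I) = -2 + A + I (E(A, I) = -2 + (A + I) = -2 + A + I)
2947 + E(16, 69) = 2947 + (-2 + 16 + 69) = 2947 + 83 = 3030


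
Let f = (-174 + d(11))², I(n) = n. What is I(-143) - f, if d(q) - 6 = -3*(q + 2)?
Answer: -42992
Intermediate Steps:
d(q) = -3*q (d(q) = 6 - 3*(q + 2) = 6 - 3*(2 + q) = 6 + (-6 - 3*q) = -3*q)
f = 42849 (f = (-174 - 3*11)² = (-174 - 33)² = (-207)² = 42849)
I(-143) - f = -143 - 1*42849 = -143 - 42849 = -42992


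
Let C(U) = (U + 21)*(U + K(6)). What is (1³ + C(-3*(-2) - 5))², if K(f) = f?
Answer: 24025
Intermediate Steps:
C(U) = (6 + U)*(21 + U) (C(U) = (U + 21)*(U + 6) = (21 + U)*(6 + U) = (6 + U)*(21 + U))
(1³ + C(-3*(-2) - 5))² = (1³ + (126 + (-3*(-2) - 5)² + 27*(-3*(-2) - 5)))² = (1 + (126 + (6 - 5)² + 27*(6 - 5)))² = (1 + (126 + 1² + 27*1))² = (1 + (126 + 1 + 27))² = (1 + 154)² = 155² = 24025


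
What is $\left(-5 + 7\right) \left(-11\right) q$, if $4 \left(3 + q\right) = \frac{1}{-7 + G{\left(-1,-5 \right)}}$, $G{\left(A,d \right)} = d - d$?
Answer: $\frac{935}{14} \approx 66.786$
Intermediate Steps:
$G{\left(A,d \right)} = 0$
$q = - \frac{85}{28}$ ($q = -3 + \frac{1}{4 \left(-7 + 0\right)} = -3 + \frac{1}{4 \left(-7\right)} = -3 + \frac{1}{4} \left(- \frac{1}{7}\right) = -3 - \frac{1}{28} = - \frac{85}{28} \approx -3.0357$)
$\left(-5 + 7\right) \left(-11\right) q = \left(-5 + 7\right) \left(-11\right) \left(- \frac{85}{28}\right) = 2 \left(-11\right) \left(- \frac{85}{28}\right) = \left(-22\right) \left(- \frac{85}{28}\right) = \frac{935}{14}$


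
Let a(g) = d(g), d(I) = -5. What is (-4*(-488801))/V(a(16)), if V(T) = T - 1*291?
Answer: -488801/74 ≈ -6605.4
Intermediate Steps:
a(g) = -5
V(T) = -291 + T (V(T) = T - 291 = -291 + T)
(-4*(-488801))/V(a(16)) = (-4*(-488801))/(-291 - 5) = 1955204/(-296) = 1955204*(-1/296) = -488801/74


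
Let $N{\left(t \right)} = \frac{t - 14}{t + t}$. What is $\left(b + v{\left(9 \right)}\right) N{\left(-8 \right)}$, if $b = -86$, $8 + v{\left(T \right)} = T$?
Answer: $- \frac{935}{8} \approx -116.88$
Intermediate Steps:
$v{\left(T \right)} = -8 + T$
$N{\left(t \right)} = \frac{-14 + t}{2 t}$
$\left(b + v{\left(9 \right)}\right) N{\left(-8 \right)} = \left(-86 + \left(-8 + 9\right)\right) \frac{-14 - 8}{2 \left(-8\right)} = \left(-86 + 1\right) \frac{1}{2} \left(- \frac{1}{8}\right) \left(-22\right) = \left(-85\right) \frac{11}{8} = - \frac{935}{8}$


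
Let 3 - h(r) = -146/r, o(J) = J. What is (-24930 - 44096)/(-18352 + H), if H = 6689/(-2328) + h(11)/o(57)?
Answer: 11194912784/2976820467 ≈ 3.7607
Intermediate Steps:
h(r) = 3 + 146/r (h(r) = 3 - (-146)/r = 3 + 146/r)
H = -419699/162184 (H = 6689/(-2328) + (3 + 146/11)/57 = 6689*(-1/2328) + (3 + 146*(1/11))*(1/57) = -6689/2328 + (3 + 146/11)*(1/57) = -6689/2328 + (179/11)*(1/57) = -6689/2328 + 179/627 = -419699/162184 ≈ -2.5878)
(-24930 - 44096)/(-18352 + H) = (-24930 - 44096)/(-18352 - 419699/162184) = -69026/(-2976820467/162184) = -69026*(-162184/2976820467) = 11194912784/2976820467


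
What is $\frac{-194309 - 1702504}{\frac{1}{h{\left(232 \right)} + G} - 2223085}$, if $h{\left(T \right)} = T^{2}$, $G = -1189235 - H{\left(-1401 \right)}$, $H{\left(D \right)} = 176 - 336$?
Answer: $\frac{2153358855063}{2523759469336} \approx 0.85323$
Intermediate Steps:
$H{\left(D \right)} = -160$ ($H{\left(D \right)} = 176 - 336 = -160$)
$G = -1189075$ ($G = -1189235 - -160 = -1189235 + 160 = -1189075$)
$\frac{-194309 - 1702504}{\frac{1}{h{\left(232 \right)} + G} - 2223085} = \frac{-194309 - 1702504}{\frac{1}{232^{2} - 1189075} - 2223085} = - \frac{1896813}{\frac{1}{53824 - 1189075} - 2223085} = - \frac{1896813}{\frac{1}{-1135251} - 2223085} = - \frac{1896813}{- \frac{1}{1135251} - 2223085} = - \frac{1896813}{- \frac{2523759469336}{1135251}} = \left(-1896813\right) \left(- \frac{1135251}{2523759469336}\right) = \frac{2153358855063}{2523759469336}$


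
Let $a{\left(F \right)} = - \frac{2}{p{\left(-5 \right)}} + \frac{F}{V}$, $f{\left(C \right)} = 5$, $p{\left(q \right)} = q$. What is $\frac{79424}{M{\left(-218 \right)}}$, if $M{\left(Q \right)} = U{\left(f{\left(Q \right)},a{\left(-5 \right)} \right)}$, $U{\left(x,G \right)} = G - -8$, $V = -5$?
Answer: $\frac{397120}{47} \approx 8449.4$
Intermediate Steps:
$a{\left(F \right)} = \frac{2}{5} - \frac{F}{5}$ ($a{\left(F \right)} = - \frac{2}{-5} + \frac{F}{-5} = \left(-2\right) \left(- \frac{1}{5}\right) + F \left(- \frac{1}{5}\right) = \frac{2}{5} - \frac{F}{5}$)
$U{\left(x,G \right)} = 8 + G$ ($U{\left(x,G \right)} = G + 8 = 8 + G$)
$M{\left(Q \right)} = \frac{47}{5}$ ($M{\left(Q \right)} = 8 + \left(\frac{2}{5} - -1\right) = 8 + \left(\frac{2}{5} + 1\right) = 8 + \frac{7}{5} = \frac{47}{5}$)
$\frac{79424}{M{\left(-218 \right)}} = \frac{79424}{\frac{47}{5}} = 79424 \cdot \frac{5}{47} = \frac{397120}{47}$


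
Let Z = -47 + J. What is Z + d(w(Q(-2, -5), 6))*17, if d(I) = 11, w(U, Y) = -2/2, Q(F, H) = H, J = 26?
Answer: 166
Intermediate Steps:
w(U, Y) = -1 (w(U, Y) = -2*½ = -1)
Z = -21 (Z = -47 + 26 = -21)
Z + d(w(Q(-2, -5), 6))*17 = -21 + 11*17 = -21 + 187 = 166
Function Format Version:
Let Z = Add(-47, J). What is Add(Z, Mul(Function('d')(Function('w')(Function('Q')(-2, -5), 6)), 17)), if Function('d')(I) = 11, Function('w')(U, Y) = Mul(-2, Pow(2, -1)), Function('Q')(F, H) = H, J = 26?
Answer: 166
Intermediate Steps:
Function('w')(U, Y) = -1 (Function('w')(U, Y) = Mul(-2, Rational(1, 2)) = -1)
Z = -21 (Z = Add(-47, 26) = -21)
Add(Z, Mul(Function('d')(Function('w')(Function('Q')(-2, -5), 6)), 17)) = Add(-21, Mul(11, 17)) = Add(-21, 187) = 166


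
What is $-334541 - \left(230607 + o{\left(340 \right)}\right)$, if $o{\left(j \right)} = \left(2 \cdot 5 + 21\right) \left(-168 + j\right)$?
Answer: $-570480$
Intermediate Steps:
$o{\left(j \right)} = -5208 + 31 j$ ($o{\left(j \right)} = \left(10 + 21\right) \left(-168 + j\right) = 31 \left(-168 + j\right) = -5208 + 31 j$)
$-334541 - \left(230607 + o{\left(340 \right)}\right) = -334541 - \left(230607 + \left(-5208 + 31 \cdot 340\right)\right) = -334541 - \left(230607 + \left(-5208 + 10540\right)\right) = -334541 - \left(230607 + 5332\right) = -334541 - 235939 = -570480$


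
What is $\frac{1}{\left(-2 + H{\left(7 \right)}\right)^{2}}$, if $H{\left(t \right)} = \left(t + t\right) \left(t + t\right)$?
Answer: $\frac{1}{37636} \approx 2.657 \cdot 10^{-5}$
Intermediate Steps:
$H{\left(t \right)} = 4 t^{2}$ ($H{\left(t \right)} = 2 t 2 t = 4 t^{2}$)
$\frac{1}{\left(-2 + H{\left(7 \right)}\right)^{2}} = \frac{1}{\left(-2 + 4 \cdot 7^{2}\right)^{2}} = \frac{1}{\left(-2 + 4 \cdot 49\right)^{2}} = \frac{1}{\left(-2 + 196\right)^{2}} = \frac{1}{194^{2}} = \frac{1}{37636}$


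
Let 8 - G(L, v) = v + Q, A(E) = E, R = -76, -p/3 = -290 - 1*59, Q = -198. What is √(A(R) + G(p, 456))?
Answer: I*√326 ≈ 18.055*I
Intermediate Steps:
p = 1047 (p = -3*(-290 - 1*59) = -3*(-290 - 59) = -3*(-349) = 1047)
G(L, v) = 206 - v (G(L, v) = 8 - (v - 198) = 8 - (-198 + v) = 8 + (198 - v) = 206 - v)
√(A(R) + G(p, 456)) = √(-76 + (206 - 1*456)) = √(-76 + (206 - 456)) = √(-76 - 250) = √(-326) = I*√326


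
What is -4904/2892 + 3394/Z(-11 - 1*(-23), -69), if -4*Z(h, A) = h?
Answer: -273060/241 ≈ -1133.0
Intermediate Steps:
Z(h, A) = -h/4
-4904/2892 + 3394/Z(-11 - 1*(-23), -69) = -4904/2892 + 3394/((-(-11 - 1*(-23))/4)) = -4904*1/2892 + 3394/((-(-11 + 23)/4)) = -1226/723 + 3394/((-1/4*12)) = -1226/723 + 3394/(-3) = -1226/723 + 3394*(-1/3) = -1226/723 - 3394/3 = -273060/241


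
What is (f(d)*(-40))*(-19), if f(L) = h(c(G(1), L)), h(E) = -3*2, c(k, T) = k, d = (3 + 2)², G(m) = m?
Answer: -4560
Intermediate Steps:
d = 25 (d = 5² = 25)
h(E) = -6
f(L) = -6
(f(d)*(-40))*(-19) = -6*(-40)*(-19) = 240*(-19) = -4560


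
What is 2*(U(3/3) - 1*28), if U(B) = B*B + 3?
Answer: -48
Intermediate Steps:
U(B) = 3 + B**2 (U(B) = B**2 + 3 = 3 + B**2)
2*(U(3/3) - 1*28) = 2*((3 + (3/3)**2) - 1*28) = 2*((3 + (3*(1/3))**2) - 28) = 2*((3 + 1**2) - 28) = 2*((3 + 1) - 28) = 2*(4 - 28) = 2*(-24) = -48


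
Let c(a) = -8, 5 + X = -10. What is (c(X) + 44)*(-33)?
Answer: -1188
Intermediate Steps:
X = -15 (X = -5 - 10 = -15)
(c(X) + 44)*(-33) = (-8 + 44)*(-33) = 36*(-33) = -1188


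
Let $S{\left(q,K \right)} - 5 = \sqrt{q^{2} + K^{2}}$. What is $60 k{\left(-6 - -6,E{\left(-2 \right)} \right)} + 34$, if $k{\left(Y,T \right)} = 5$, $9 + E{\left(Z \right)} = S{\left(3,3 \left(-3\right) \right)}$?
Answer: $334$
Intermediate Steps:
$S{\left(q,K \right)} = 5 + \sqrt{K^{2} + q^{2}}$ ($S{\left(q,K \right)} = 5 + \sqrt{q^{2} + K^{2}} = 5 + \sqrt{K^{2} + q^{2}}$)
$E{\left(Z \right)} = -4 + 3 \sqrt{10}$ ($E{\left(Z \right)} = -9 + \left(5 + \sqrt{\left(3 \left(-3\right)\right)^{2} + 3^{2}}\right) = -9 + \left(5 + \sqrt{\left(-9\right)^{2} + 9}\right) = -9 + \left(5 + \sqrt{81 + 9}\right) = -9 + \left(5 + \sqrt{90}\right) = -9 + \left(5 + 3 \sqrt{10}\right) = -4 + 3 \sqrt{10}$)
$60 k{\left(-6 - -6,E{\left(-2 \right)} \right)} + 34 = 60 \cdot 5 + 34 = 300 + 34 = 334$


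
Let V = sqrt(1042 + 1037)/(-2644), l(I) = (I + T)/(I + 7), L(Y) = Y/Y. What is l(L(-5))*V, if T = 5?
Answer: -9*sqrt(231)/10576 ≈ -0.012934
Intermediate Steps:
L(Y) = 1
l(I) = (5 + I)/(7 + I) (l(I) = (I + 5)/(I + 7) = (5 + I)/(7 + I))
V = -3*sqrt(231)/2644 (V = sqrt(2079)*(-1/2644) = (3*sqrt(231))*(-1/2644) = -3*sqrt(231)/2644 ≈ -0.017245)
l(L(-5))*V = ((5 + 1)/(7 + 1))*(-3*sqrt(231)/2644) = (6/8)*(-3*sqrt(231)/2644) = ((1/8)*6)*(-3*sqrt(231)/2644) = 3*(-3*sqrt(231)/2644)/4 = -9*sqrt(231)/10576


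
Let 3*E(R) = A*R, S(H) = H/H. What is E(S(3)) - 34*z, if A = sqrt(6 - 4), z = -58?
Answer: 1972 + sqrt(2)/3 ≈ 1972.5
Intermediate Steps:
S(H) = 1
A = sqrt(2) ≈ 1.4142
E(R) = R*sqrt(2)/3 (E(R) = (sqrt(2)*R)/3 = (R*sqrt(2))/3 = R*sqrt(2)/3)
E(S(3)) - 34*z = (1/3)*1*sqrt(2) - 34*(-58) = sqrt(2)/3 + 1972 = 1972 + sqrt(2)/3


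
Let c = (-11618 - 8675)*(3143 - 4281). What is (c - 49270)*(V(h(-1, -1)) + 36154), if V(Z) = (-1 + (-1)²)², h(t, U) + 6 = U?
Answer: 833138705256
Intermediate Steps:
h(t, U) = -6 + U
c = 23093434 (c = -20293*(-1138) = 23093434)
V(Z) = 0 (V(Z) = (-1 + 1)² = 0² = 0)
(c - 49270)*(V(h(-1, -1)) + 36154) = (23093434 - 49270)*(0 + 36154) = 23044164*36154 = 833138705256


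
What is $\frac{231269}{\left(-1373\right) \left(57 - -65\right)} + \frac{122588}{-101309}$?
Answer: $- \frac{43963856649}{16969865354} \approx -2.5907$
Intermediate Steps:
$\frac{231269}{\left(-1373\right) \left(57 - -65\right)} + \frac{122588}{-101309} = \frac{231269}{\left(-1373\right) \left(57 + 65\right)} + 122588 \left(- \frac{1}{101309}\right) = \frac{231269}{\left(-1373\right) 122} - \frac{122588}{101309} = \frac{231269}{-167506} - \frac{122588}{101309} = 231269 \left(- \frac{1}{167506}\right) - \frac{122588}{101309} = - \frac{231269}{167506} - \frac{122588}{101309} = - \frac{43963856649}{16969865354}$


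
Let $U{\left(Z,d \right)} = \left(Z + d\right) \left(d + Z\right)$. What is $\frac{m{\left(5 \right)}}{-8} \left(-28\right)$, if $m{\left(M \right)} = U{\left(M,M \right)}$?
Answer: $350$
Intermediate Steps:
$U{\left(Z,d \right)} = \left(Z + d\right)^{2}$ ($U{\left(Z,d \right)} = \left(Z + d\right) \left(Z + d\right) = \left(Z + d\right)^{2}$)
$m{\left(M \right)} = 4 M^{2}$ ($m{\left(M \right)} = \left(M + M\right)^{2} = \left(2 M\right)^{2} = 4 M^{2}$)
$\frac{m{\left(5 \right)}}{-8} \left(-28\right) = \frac{4 \cdot 5^{2}}{-8} \left(-28\right) = 4 \cdot 25 \left(- \frac{1}{8}\right) \left(-28\right) = 100 \left(- \frac{1}{8}\right) \left(-28\right) = \left(- \frac{25}{2}\right) \left(-28\right) = 350$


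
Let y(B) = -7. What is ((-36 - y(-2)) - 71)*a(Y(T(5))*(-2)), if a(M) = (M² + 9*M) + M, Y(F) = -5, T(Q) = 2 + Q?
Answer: -20000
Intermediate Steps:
a(M) = M² + 10*M
((-36 - y(-2)) - 71)*a(Y(T(5))*(-2)) = ((-36 - 1*(-7)) - 71)*((-5*(-2))*(10 - 5*(-2))) = ((-36 + 7) - 71)*(10*(10 + 10)) = (-29 - 71)*(10*20) = -100*200 = -20000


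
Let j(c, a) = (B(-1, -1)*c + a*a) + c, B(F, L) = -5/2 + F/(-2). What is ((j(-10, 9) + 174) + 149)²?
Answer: 171396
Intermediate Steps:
B(F, L) = -5/2 - F/2 (B(F, L) = -5*½ + F*(-½) = -5/2 - F/2)
j(c, a) = a² - c (j(c, a) = ((-5/2 - ½*(-1))*c + a*a) + c = ((-5/2 + ½)*c + a²) + c = (-2*c + a²) + c = (a² - 2*c) + c = a² - c)
((j(-10, 9) + 174) + 149)² = (((9² - 1*(-10)) + 174) + 149)² = (((81 + 10) + 174) + 149)² = ((91 + 174) + 149)² = (265 + 149)² = 414² = 171396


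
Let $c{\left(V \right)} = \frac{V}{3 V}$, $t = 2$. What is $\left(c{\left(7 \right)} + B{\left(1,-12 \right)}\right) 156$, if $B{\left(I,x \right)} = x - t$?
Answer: $-2132$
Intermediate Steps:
$c{\left(V \right)} = \frac{1}{3}$ ($c{\left(V \right)} = V \frac{1}{3 V} = \frac{1}{3}$)
$B{\left(I,x \right)} = -2 + x$ ($B{\left(I,x \right)} = x - 2 = -2 + x$)
$\left(c{\left(7 \right)} + B{\left(1,-12 \right)}\right) 156 = \left(\frac{1}{3} - 14\right) 156 = \left(- \frac{41}{3}\right) 156 = -2132$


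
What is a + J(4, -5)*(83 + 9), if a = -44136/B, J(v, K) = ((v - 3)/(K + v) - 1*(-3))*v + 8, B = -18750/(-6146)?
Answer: -40609976/3125 ≈ -12995.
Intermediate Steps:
B = 9375/3073 (B = -18750*(-1/6146) = 9375/3073 ≈ 3.0508)
J(v, K) = 8 + v*(3 + (-3 + v)/(K + v)) (J(v, K) = ((-3 + v)/(K + v) + 3)*v + 8 = (3 + (-3 + v)/(K + v))*v + 8 = v*(3 + (-3 + v)/(K + v)) + 8 = 8 + v*(3 + (-3 + v)/(K + v)))
a = -45209976/3125 (a = -44136/9375/3073 = -44136*3073/9375 = -45209976/3125 ≈ -14467.)
a + J(4, -5)*(83 + 9) = -45209976/3125 + ((4*4² + 5*4 + 8*(-5) + 3*(-5)*4)/(-5 + 4))*(83 + 9) = -45209976/3125 + ((4*16 + 20 - 40 - 60)/(-1))*92 = -45209976/3125 - (64 + 20 - 40 - 60)*92 = -45209976/3125 - 1*(-16)*92 = -45209976/3125 + 16*92 = -45209976/3125 + 1472 = -40609976/3125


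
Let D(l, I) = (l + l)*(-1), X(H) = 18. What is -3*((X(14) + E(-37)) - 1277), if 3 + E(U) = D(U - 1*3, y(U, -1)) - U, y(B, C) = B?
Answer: 3435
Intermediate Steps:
D(l, I) = -2*l (D(l, I) = (2*l)*(-1) = -2*l)
E(U) = 3 - 3*U (E(U) = -3 + (-2*(U - 1*3) - U) = -3 + (-2*(U - 3) - U) = -3 + (-2*(-3 + U) - U) = -3 + ((6 - 2*U) - U) = -3 + (6 - 3*U) = 3 - 3*U)
-3*((X(14) + E(-37)) - 1277) = -3*((18 + (3 - 3*(-37))) - 1277) = -3*((18 + (3 + 111)) - 1277) = -3*((18 + 114) - 1277) = -3*(132 - 1277) = -3*(-1145) = 3435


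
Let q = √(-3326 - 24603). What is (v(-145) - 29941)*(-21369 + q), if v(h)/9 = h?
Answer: 667695774 - 31246*I*√27929 ≈ 6.677e+8 - 5.2218e+6*I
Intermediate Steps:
q = I*√27929 (q = √(-27929) = I*√27929 ≈ 167.12*I)
v(h) = 9*h
(v(-145) - 29941)*(-21369 + q) = (9*(-145) - 29941)*(-21369 + I*√27929) = (-1305 - 29941)*(-21369 + I*√27929) = -31246*(-21369 + I*√27929) = 667695774 - 31246*I*√27929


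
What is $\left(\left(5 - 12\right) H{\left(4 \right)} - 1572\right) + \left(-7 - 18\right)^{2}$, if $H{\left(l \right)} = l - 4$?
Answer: $-947$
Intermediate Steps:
$H{\left(l \right)} = -4 + l$ ($H{\left(l \right)} = l - 4 = -4 + l$)
$\left(\left(5 - 12\right) H{\left(4 \right)} - 1572\right) + \left(-7 - 18\right)^{2} = \left(\left(5 - 12\right) \left(-4 + 4\right) - 1572\right) + \left(-7 - 18\right)^{2} = \left(\left(-7\right) 0 - 1572\right) + \left(-25\right)^{2} = \left(0 - 1572\right) + 625 = -1572 + 625 = -947$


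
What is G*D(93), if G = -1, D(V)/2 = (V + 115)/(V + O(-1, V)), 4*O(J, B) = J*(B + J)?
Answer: -208/35 ≈ -5.9429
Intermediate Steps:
O(J, B) = J*(B + J)/4 (O(J, B) = (J*(B + J))/4 = J*(B + J)/4)
D(V) = 2*(115 + V)/(1/4 + 3*V/4) (D(V) = 2*((V + 115)/(V + (1/4)*(-1)*(V - 1))) = 2*((115 + V)/(V + (1/4)*(-1)*(-1 + V))) = 2*((115 + V)/(V + (1/4 - V/4))) = 2*((115 + V)/(1/4 + 3*V/4)) = 2*(115 + V)/(1/4 + 3*V/4))
G*D(93) = -8*(115 + 93)/(1 + 3*93) = -8*208/(1 + 279) = -8*208/280 = -1*208/35 = -208/35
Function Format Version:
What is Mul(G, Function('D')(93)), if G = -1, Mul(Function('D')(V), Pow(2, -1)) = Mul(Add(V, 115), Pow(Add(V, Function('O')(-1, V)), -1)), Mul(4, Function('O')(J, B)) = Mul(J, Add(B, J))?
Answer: Rational(-208, 35) ≈ -5.9429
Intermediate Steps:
Function('O')(J, B) = Mul(Rational(1, 4), J, Add(B, J)) (Function('O')(J, B) = Mul(Rational(1, 4), Mul(J, Add(B, J))) = Mul(Rational(1, 4), J, Add(B, J)))
Function('D')(V) = Mul(2, Pow(Add(Rational(1, 4), Mul(Rational(3, 4), V)), -1), Add(115, V)) (Function('D')(V) = Mul(2, Mul(Add(V, 115), Pow(Add(V, Mul(Rational(1, 4), -1, Add(V, -1))), -1))) = Mul(2, Mul(Add(115, V), Pow(Add(V, Mul(Rational(1, 4), -1, Add(-1, V))), -1))) = Mul(2, Mul(Add(115, V), Pow(Add(V, Add(Rational(1, 4), Mul(Rational(-1, 4), V))), -1))) = Mul(2, Mul(Add(115, V), Pow(Add(Rational(1, 4), Mul(Rational(3, 4), V)), -1))) = Mul(2, Mul(Pow(Add(Rational(1, 4), Mul(Rational(3, 4), V)), -1), Add(115, V))) = Mul(2, Pow(Add(Rational(1, 4), Mul(Rational(3, 4), V)), -1), Add(115, V)))
Mul(G, Function('D')(93)) = Mul(-1, Mul(8, Pow(Add(1, Mul(3, 93)), -1), Add(115, 93))) = Mul(-1, Mul(8, Pow(Add(1, 279), -1), 208)) = Mul(-1, Mul(8, Pow(280, -1), 208)) = Mul(-1, Mul(8, Rational(1, 280), 208)) = Mul(-1, Rational(208, 35)) = Rational(-208, 35)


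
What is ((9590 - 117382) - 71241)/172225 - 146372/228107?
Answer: -66047598231/39285728075 ≈ -1.6812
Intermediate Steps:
((9590 - 117382) - 71241)/172225 - 146372/228107 = (-107792 - 71241)*(1/172225) - 146372*1/228107 = -179033*1/172225 - 146372/228107 = -179033/172225 - 146372/228107 = -66047598231/39285728075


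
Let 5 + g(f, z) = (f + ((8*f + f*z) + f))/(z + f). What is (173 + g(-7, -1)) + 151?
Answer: 2615/8 ≈ 326.88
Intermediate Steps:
g(f, z) = -5 + (10*f + f*z)/(f + z) (g(f, z) = -5 + (f + ((8*f + f*z) + f))/(z + f) = -5 + (f + (9*f + f*z))/(f + z) = -5 + (10*f + f*z)/(f + z))
(173 + g(-7, -1)) + 151 = (173 + (-5*(-1) + 5*(-7) - 7*(-1))/(-7 - 1)) + 151 = (173 + (5 - 35 + 7)/(-8)) + 151 = (173 - ⅛*(-23)) + 151 = (173 + 23/8) + 151 = 1407/8 + 151 = 2615/8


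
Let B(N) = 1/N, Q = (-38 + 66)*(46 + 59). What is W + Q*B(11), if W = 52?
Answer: 3512/11 ≈ 319.27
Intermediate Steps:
Q = 2940 (Q = 28*105 = 2940)
W + Q*B(11) = 52 + 2940/11 = 3512/11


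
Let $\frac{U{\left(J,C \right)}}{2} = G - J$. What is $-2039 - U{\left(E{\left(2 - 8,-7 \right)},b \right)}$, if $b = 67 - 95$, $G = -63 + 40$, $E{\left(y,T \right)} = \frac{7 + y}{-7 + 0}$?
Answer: $- \frac{13953}{7} \approx -1993.3$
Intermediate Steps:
$E{\left(y,T \right)} = -1 - \frac{y}{7}$ ($E{\left(y,T \right)} = \frac{7 + y}{-7} = \left(7 + y\right) \left(- \frac{1}{7}\right) = -1 - \frac{y}{7}$)
$G = -23$
$b = -28$ ($b = 67 - 95 = -28$)
$U{\left(J,C \right)} = -46 - 2 J$ ($U{\left(J,C \right)} = 2 \left(-23 - J\right) = -46 - 2 J$)
$-2039 - U{\left(E{\left(2 - 8,-7 \right)},b \right)} = -2039 - \left(-46 - 2 \left(-1 - \frac{2 - 8}{7}\right)\right) = -2039 - \left(-46 - 2 \left(-1 - - \frac{6}{7}\right)\right) = -2039 - \left(-46 - 2 \left(-1 + \frac{6}{7}\right)\right) = -2039 - \left(-46 - - \frac{2}{7}\right) = -2039 - \left(-46 + \frac{2}{7}\right) = -2039 - - \frac{320}{7} = -2039 + \frac{320}{7} = - \frac{13953}{7}$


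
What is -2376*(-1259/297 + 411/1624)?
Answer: 1922549/203 ≈ 9470.7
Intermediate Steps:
-2376*(-1259/297 + 411/1624) = -2376*(-1922549/482328) = 1922549/203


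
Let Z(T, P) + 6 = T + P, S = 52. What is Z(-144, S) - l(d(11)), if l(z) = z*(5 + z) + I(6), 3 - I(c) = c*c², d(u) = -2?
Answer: 121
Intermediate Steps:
I(c) = 3 - c³ (I(c) = 3 - c*c² = 3 - c³)
Z(T, P) = -6 + P + T (Z(T, P) = -6 + (T + P) = -6 + (P + T) = -6 + P + T)
l(z) = -213 + z*(5 + z) (l(z) = z*(5 + z) + (3 - 1*6³) = z*(5 + z) + (3 - 1*216) = z*(5 + z) + (3 - 216) = z*(5 + z) - 213 = -213 + z*(5 + z))
Z(-144, S) - l(d(11)) = (-6 + 52 - 144) - (-213 + (-2)² + 5*(-2)) = -98 - (-213 + 4 - 10) = -98 - 1*(-219) = -98 + 219 = 121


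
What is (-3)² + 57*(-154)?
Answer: -8769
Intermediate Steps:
(-3)² + 57*(-154) = 9 - 8778 = -8769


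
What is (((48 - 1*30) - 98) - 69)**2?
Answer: 22201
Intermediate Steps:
(((48 - 1*30) - 98) - 69)**2 = (((48 - 30) - 98) - 69)**2 = ((18 - 98) - 69)**2 = (-80 - 69)**2 = (-149)**2 = 22201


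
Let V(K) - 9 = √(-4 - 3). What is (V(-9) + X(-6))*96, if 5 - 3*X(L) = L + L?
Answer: 1408 + 96*I*√7 ≈ 1408.0 + 253.99*I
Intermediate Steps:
V(K) = 9 + I*√7 (V(K) = 9 + √(-4 - 3) = 9 + √(-7) = 9 + I*√7)
X(L) = 5/3 - 2*L/3 (X(L) = 5/3 - (L + L)/3 = 5/3 - 2*L/3)
(V(-9) + X(-6))*96 = ((9 + I*√7) + (5/3 - ⅔*(-6)))*96 = ((9 + I*√7) + (5/3 + 4))*96 = ((9 + I*√7) + 17/3)*96 = (44/3 + I*√7)*96 = 1408 + 96*I*√7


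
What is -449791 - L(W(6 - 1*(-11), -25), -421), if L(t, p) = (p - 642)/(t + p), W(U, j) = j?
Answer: -200607849/446 ≈ -4.4979e+5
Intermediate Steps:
L(t, p) = (-642 + p)/(p + t)
-449791 - L(W(6 - 1*(-11), -25), -421) = -449791 - (-642 - 421)/(-421 - 25) = -449791 - (-1063)/(-446) = -449791 - (-1)*(-1063)/446 = -449791 - 1*1063/446 = -449791 - 1063/446 = -200607849/446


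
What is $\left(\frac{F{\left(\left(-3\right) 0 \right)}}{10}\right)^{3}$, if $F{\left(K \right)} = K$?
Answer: $0$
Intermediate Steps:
$\left(\frac{F{\left(\left(-3\right) 0 \right)}}{10}\right)^{3} = \left(\frac{\left(-3\right) 0}{10}\right)^{3} = \left(0 \cdot \frac{1}{10}\right)^{3} = 0^{3} = 0$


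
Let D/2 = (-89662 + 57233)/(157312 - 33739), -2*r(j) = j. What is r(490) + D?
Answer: -30340243/123573 ≈ -245.52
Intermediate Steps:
r(j) = -j/2
D = -64858/123573 (D = 2*((-89662 + 57233)/(157312 - 33739)) = 2*(-32429/123573) = -64858/123573 ≈ -0.52486)
r(490) + D = -1/2*490 - 64858/123573 = -245 - 64858/123573 = -30340243/123573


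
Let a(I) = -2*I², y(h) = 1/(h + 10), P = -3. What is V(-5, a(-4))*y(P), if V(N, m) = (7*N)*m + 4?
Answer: 1124/7 ≈ 160.57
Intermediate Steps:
y(h) = 1/(10 + h)
V(N, m) = 4 + 7*N*m (V(N, m) = 7*N*m + 4 = 4 + 7*N*m)
V(-5, a(-4))*y(P) = (4 + 7*(-5)*(-2*(-4)²))/(10 - 3) = (4 + 7*(-5)*(-2*16))/7 = (4 + 7*(-5)*(-32))*(⅐) = (4 + 1120)*(⅐) = 1124*(⅐) = 1124/7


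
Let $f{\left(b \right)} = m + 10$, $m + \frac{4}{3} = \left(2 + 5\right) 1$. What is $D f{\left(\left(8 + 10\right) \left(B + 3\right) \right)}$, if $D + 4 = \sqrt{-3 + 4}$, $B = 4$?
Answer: $-47$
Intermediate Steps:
$m = \frac{17}{3}$ ($m = - \frac{4}{3} + \left(2 + 5\right) 1 = - \frac{4}{3} + 7 \cdot 1 = - \frac{4}{3} + 7 = \frac{17}{3} \approx 5.6667$)
$f{\left(b \right)} = \frac{47}{3}$ ($f{\left(b \right)} = \frac{17}{3} + 10 = \frac{47}{3}$)
$D = -3$ ($D = -4 + \sqrt{-3 + 4} = -4 + \sqrt{1} = -4 + 1 = -3$)
$D f{\left(\left(8 + 10\right) \left(B + 3\right) \right)} = \left(-3\right) \frac{47}{3} = -47$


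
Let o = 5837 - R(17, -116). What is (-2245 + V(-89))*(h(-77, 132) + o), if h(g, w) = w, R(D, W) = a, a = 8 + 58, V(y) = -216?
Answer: -14527283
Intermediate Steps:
a = 66
R(D, W) = 66
o = 5771 (o = 5837 - 1*66 = 5837 - 66 = 5771)
(-2245 + V(-89))*(h(-77, 132) + o) = (-2245 - 216)*(132 + 5771) = -2461*5903 = -14527283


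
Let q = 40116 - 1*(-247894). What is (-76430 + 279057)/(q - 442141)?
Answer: -202627/154131 ≈ -1.3146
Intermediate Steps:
q = 288010 (q = 40116 + 247894 = 288010)
(-76430 + 279057)/(q - 442141) = (-76430 + 279057)/(288010 - 442141) = 202627/(-154131) = 202627*(-1/154131) = -202627/154131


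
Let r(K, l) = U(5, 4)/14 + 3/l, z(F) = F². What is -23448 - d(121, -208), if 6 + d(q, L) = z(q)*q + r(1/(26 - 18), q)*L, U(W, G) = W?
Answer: -1520300253/847 ≈ -1.7949e+6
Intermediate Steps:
r(K, l) = 5/14 + 3/l
d(q, L) = -6 + q³ + L*(5/14 + 3/q) (d(q, L) = -6 + (q²*q + (5/14 + 3/q)*L) = -6 + (q³ + L*(5/14 + 3/q)) = -6 + q³ + L*(5/14 + 3/q))
-23448 - d(121, -208) = -23448 - (-6 + 121³ + (5/14)*(-208) + 3*(-208)/121) = -23448 - (-6 + 1771561 - 520/7 + 3*(-208)*(1/121)) = -23448 - (-6 + 1771561 - 520/7 - 624/121) = -23448 - 1*1500439797/847 = -23448 - 1500439797/847 = -1520300253/847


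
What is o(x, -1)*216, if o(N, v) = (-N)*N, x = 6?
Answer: -7776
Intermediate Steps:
o(N, v) = -N²
o(x, -1)*216 = -1*6²*216 = -1*36*216 = -36*216 = -7776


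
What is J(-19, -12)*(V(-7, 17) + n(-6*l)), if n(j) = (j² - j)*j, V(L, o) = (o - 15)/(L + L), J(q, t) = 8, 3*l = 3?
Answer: -14120/7 ≈ -2017.1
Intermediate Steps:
l = 1 (l = (⅓)*3 = 1)
V(L, o) = (-15 + o)/(2*L) (V(L, o) = (-15 + o)/((2*L)) = (-15 + o)*(1/(2*L)) = (-15 + o)/(2*L))
n(j) = j*(j² - j)
J(-19, -12)*(V(-7, 17) + n(-6*l)) = 8*((½)*(-15 + 17)/(-7) + (-6*1)²*(-1 - 6*1)) = 8*((½)*(-⅐)*2 + (-6)²*(-1 - 6)) = 8*(-⅐ + 36*(-7)) = 8*(-⅐ - 252) = 8*(-1765/7) = -14120/7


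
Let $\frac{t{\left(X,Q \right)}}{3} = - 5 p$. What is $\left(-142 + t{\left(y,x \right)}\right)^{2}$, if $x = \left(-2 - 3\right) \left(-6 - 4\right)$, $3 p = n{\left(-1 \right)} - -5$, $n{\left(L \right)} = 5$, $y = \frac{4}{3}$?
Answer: $36864$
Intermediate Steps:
$y = \frac{4}{3}$ ($y = 4 \cdot \frac{1}{3} = \frac{4}{3} \approx 1.3333$)
$p = \frac{10}{3}$ ($p = \frac{5 - -5}{3} = \frac{5 + 5}{3} = \frac{1}{3} \cdot 10 = \frac{10}{3} \approx 3.3333$)
$x = 50$ ($x = \left(-5\right) \left(-10\right) = 50$)
$t{\left(X,Q \right)} = -50$ ($t{\left(X,Q \right)} = 3 \left(\left(-5\right) \frac{10}{3}\right) = 3 \left(- \frac{50}{3}\right) = -50$)
$\left(-142 + t{\left(y,x \right)}\right)^{2} = \left(-142 - 50\right)^{2} = \left(-192\right)^{2} = 36864$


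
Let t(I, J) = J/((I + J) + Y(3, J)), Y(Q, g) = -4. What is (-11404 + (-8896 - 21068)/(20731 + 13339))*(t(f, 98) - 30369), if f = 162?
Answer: 377605080921163/1090240 ≈ 3.4635e+8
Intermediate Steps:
t(I, J) = J/(-4 + I + J) (t(I, J) = J/((I + J) - 4) = J/(-4 + I + J))
(-11404 + (-8896 - 21068)/(20731 + 13339))*(t(f, 98) - 30369) = (-11404 + (-8896 - 21068)/(20731 + 13339))*(98/(-4 + 162 + 98) - 30369) = (-11404 - 29964/34070)*(98/256 - 30369) = (-11404 - 29964*1/34070)*(98*(1/256) - 30369) = (-11404 - 14982/17035)*(49/128 - 30369) = -194282122/17035*(-3887183/128) = 377605080921163/1090240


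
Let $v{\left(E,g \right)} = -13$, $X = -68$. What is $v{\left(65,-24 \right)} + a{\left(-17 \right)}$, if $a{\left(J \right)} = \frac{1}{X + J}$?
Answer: $- \frac{1106}{85} \approx -13.012$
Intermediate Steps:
$a{\left(J \right)} = \frac{1}{-68 + J}$
$v{\left(65,-24 \right)} + a{\left(-17 \right)} = -13 + \frac{1}{-68 - 17} = -13 + \frac{1}{-85} = -13 - \frac{1}{85} = - \frac{1106}{85}$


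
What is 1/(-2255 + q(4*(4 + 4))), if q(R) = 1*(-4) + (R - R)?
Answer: -1/2259 ≈ -0.00044267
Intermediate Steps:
q(R) = -4 (q(R) = -4 + 0 = -4)
1/(-2255 + q(4*(4 + 4))) = 1/(-2255 - 4) = 1/(-2259) = -1/2259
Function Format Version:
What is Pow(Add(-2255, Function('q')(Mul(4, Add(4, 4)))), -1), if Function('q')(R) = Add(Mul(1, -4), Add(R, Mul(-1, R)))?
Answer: Rational(-1, 2259) ≈ -0.00044267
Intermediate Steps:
Function('q')(R) = -4 (Function('q')(R) = Add(-4, 0) = -4)
Pow(Add(-2255, Function('q')(Mul(4, Add(4, 4)))), -1) = Pow(Add(-2255, -4), -1) = Pow(-2259, -1) = Rational(-1, 2259)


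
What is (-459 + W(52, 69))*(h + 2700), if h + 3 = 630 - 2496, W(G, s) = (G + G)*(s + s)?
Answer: 11545083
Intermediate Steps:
W(G, s) = 4*G*s (W(G, s) = (2*G)*(2*s) = 4*G*s)
h = -1869 (h = -3 + (630 - 2496) = -3 - 1866 = -1869)
(-459 + W(52, 69))*(h + 2700) = (-459 + 4*52*69)*(-1869 + 2700) = (-459 + 14352)*831 = 13893*831 = 11545083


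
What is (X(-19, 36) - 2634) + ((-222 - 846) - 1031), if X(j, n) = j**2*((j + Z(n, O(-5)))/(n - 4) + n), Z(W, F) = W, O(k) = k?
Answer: 270553/32 ≈ 8454.8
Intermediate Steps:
X(j, n) = j**2*(n + (j + n)/(-4 + n)) (X(j, n) = j**2*((j + n)/(n - 4) + n) = j**2*((j + n)/(-4 + n) + n) = j**2*(n + (j + n)/(-4 + n)))
(X(-19, 36) - 2634) + ((-222 - 846) - 1031) = ((-19)**2*(-19 + 36**2 - 3*36)/(-4 + 36) - 2634) + ((-222 - 846) - 1031) = (361*(-19 + 1296 - 108)/32 - 2634) + (-1068 - 1031) = (361*(1/32)*1169 - 2634) - 2099 = (422009/32 - 2634) - 2099 = 337721/32 - 2099 = 270553/32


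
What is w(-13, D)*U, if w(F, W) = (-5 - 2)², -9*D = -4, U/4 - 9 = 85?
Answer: 18424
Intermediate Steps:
U = 376 (U = 36 + 4*85 = 36 + 340 = 376)
D = 4/9 (D = -⅑*(-4) = 4/9 ≈ 0.44444)
w(F, W) = 49 (w(F, W) = (-7)² = 49)
w(-13, D)*U = 49*376 = 18424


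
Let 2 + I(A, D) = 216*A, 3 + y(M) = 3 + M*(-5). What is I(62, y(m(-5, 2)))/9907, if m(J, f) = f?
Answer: 13390/9907 ≈ 1.3516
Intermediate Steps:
y(M) = -5*M (y(M) = -3 + (3 + M*(-5)) = -3 + (3 - 5*M) = -5*M)
I(A, D) = -2 + 216*A
I(62, y(m(-5, 2)))/9907 = (-2 + 216*62)/9907 = (-2 + 13392)*(1/9907) = 13390*(1/9907) = 13390/9907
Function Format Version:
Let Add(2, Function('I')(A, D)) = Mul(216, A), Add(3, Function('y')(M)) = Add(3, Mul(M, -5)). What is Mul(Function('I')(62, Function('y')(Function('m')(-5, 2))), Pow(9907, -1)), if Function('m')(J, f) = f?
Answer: Rational(13390, 9907) ≈ 1.3516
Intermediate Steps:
Function('y')(M) = Mul(-5, M) (Function('y')(M) = Add(-3, Add(3, Mul(M, -5))) = Add(-3, Add(3, Mul(-5, M))) = Mul(-5, M))
Function('I')(A, D) = Add(-2, Mul(216, A))
Mul(Function('I')(62, Function('y')(Function('m')(-5, 2))), Pow(9907, -1)) = Mul(Add(-2, Mul(216, 62)), Pow(9907, -1)) = Mul(Add(-2, 13392), Rational(1, 9907)) = Mul(13390, Rational(1, 9907)) = Rational(13390, 9907)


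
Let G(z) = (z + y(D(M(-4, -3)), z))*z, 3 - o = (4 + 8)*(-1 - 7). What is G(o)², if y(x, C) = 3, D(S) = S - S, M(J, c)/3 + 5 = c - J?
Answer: 101969604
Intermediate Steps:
M(J, c) = -15 - 3*J + 3*c (M(J, c) = -15 + 3*(c - J) = -15 + (-3*J + 3*c) = -15 - 3*J + 3*c)
D(S) = 0
o = 99 (o = 3 - (4 + 8)*(-1 - 7) = 3 - 12*(-8) = 3 - 1*(-96) = 3 + 96 = 99)
G(z) = z*(3 + z) (G(z) = (z + 3)*z = (3 + z)*z = z*(3 + z))
G(o)² = (99*(3 + 99))² = (99*102)² = 10098² = 101969604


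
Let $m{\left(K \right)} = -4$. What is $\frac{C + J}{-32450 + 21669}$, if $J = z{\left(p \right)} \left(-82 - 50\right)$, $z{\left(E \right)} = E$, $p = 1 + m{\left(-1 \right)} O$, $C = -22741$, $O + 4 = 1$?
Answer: $\frac{24457}{10781} \approx 2.2685$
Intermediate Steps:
$O = -3$ ($O = -4 + 1 = -3$)
$p = 13$ ($p = 1 - -12 = 1 + 12 = 13$)
$J = -1716$ ($J = 13 \left(-82 - 50\right) = 13 \left(-132\right) = -1716$)
$\frac{C + J}{-32450 + 21669} = \frac{-22741 - 1716}{-32450 + 21669} = - \frac{24457}{-10781} = \left(-24457\right) \left(- \frac{1}{10781}\right) = \frac{24457}{10781}$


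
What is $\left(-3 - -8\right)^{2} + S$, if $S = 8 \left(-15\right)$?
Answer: $-95$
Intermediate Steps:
$S = -120$
$\left(-3 - -8\right)^{2} + S = \left(-3 - -8\right)^{2} - 120 = \left(-3 + 8\right)^{2} - 120 = 5^{2} - 120 = 25 - 120 = -95$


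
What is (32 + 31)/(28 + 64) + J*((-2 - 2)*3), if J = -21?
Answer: 23247/92 ≈ 252.68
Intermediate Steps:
(32 + 31)/(28 + 64) + J*((-2 - 2)*3) = (32 + 31)/(28 + 64) - 21*(-2 - 2)*3 = 63/92 - (-84)*3 = 63*(1/92) - 21*(-12) = 63/92 + 252 = 23247/92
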